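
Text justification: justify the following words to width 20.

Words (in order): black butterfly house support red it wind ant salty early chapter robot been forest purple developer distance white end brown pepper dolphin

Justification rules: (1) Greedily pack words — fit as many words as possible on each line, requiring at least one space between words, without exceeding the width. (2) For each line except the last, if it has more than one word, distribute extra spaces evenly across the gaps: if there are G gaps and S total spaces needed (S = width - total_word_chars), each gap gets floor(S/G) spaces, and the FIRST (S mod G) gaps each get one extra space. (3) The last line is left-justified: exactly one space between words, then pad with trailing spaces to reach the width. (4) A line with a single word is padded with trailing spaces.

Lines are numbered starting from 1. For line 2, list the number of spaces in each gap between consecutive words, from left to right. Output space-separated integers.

Answer: 1 1 1

Derivation:
Line 1: ['black', 'butterfly'] (min_width=15, slack=5)
Line 2: ['house', 'support', 'red', 'it'] (min_width=20, slack=0)
Line 3: ['wind', 'ant', 'salty', 'early'] (min_width=20, slack=0)
Line 4: ['chapter', 'robot', 'been'] (min_width=18, slack=2)
Line 5: ['forest', 'purple'] (min_width=13, slack=7)
Line 6: ['developer', 'distance'] (min_width=18, slack=2)
Line 7: ['white', 'end', 'brown'] (min_width=15, slack=5)
Line 8: ['pepper', 'dolphin'] (min_width=14, slack=6)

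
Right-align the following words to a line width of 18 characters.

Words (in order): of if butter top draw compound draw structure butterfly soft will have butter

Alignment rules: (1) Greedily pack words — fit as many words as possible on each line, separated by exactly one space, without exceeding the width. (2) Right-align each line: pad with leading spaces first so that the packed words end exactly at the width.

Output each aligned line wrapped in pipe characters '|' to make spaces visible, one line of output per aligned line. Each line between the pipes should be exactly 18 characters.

Answer: |  of if butter top|
|draw compound draw|
|         structure|
|    butterfly soft|
|  will have butter|

Derivation:
Line 1: ['of', 'if', 'butter', 'top'] (min_width=16, slack=2)
Line 2: ['draw', 'compound', 'draw'] (min_width=18, slack=0)
Line 3: ['structure'] (min_width=9, slack=9)
Line 4: ['butterfly', 'soft'] (min_width=14, slack=4)
Line 5: ['will', 'have', 'butter'] (min_width=16, slack=2)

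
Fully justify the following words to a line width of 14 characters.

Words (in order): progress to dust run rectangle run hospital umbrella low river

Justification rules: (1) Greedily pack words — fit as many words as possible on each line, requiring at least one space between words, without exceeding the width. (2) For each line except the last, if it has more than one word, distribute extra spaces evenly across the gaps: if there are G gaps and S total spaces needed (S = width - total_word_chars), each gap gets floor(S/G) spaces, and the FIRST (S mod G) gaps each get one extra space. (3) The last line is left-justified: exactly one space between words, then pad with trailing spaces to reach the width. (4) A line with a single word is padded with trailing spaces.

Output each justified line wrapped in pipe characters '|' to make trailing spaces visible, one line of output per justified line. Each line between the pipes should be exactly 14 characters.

Answer: |progress    to|
|dust       run|
|rectangle  run|
|hospital      |
|umbrella   low|
|river         |

Derivation:
Line 1: ['progress', 'to'] (min_width=11, slack=3)
Line 2: ['dust', 'run'] (min_width=8, slack=6)
Line 3: ['rectangle', 'run'] (min_width=13, slack=1)
Line 4: ['hospital'] (min_width=8, slack=6)
Line 5: ['umbrella', 'low'] (min_width=12, slack=2)
Line 6: ['river'] (min_width=5, slack=9)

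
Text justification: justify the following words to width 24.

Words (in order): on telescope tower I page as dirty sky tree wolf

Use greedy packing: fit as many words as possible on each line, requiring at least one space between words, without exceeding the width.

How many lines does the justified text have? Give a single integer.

Line 1: ['on', 'telescope', 'tower', 'I'] (min_width=20, slack=4)
Line 2: ['page', 'as', 'dirty', 'sky', 'tree'] (min_width=22, slack=2)
Line 3: ['wolf'] (min_width=4, slack=20)
Total lines: 3

Answer: 3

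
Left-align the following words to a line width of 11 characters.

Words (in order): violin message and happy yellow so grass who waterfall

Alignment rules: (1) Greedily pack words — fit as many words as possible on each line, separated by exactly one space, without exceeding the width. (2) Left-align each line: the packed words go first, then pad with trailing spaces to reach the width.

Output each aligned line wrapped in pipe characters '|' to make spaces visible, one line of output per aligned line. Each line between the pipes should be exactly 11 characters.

Line 1: ['violin'] (min_width=6, slack=5)
Line 2: ['message', 'and'] (min_width=11, slack=0)
Line 3: ['happy'] (min_width=5, slack=6)
Line 4: ['yellow', 'so'] (min_width=9, slack=2)
Line 5: ['grass', 'who'] (min_width=9, slack=2)
Line 6: ['waterfall'] (min_width=9, slack=2)

Answer: |violin     |
|message and|
|happy      |
|yellow so  |
|grass who  |
|waterfall  |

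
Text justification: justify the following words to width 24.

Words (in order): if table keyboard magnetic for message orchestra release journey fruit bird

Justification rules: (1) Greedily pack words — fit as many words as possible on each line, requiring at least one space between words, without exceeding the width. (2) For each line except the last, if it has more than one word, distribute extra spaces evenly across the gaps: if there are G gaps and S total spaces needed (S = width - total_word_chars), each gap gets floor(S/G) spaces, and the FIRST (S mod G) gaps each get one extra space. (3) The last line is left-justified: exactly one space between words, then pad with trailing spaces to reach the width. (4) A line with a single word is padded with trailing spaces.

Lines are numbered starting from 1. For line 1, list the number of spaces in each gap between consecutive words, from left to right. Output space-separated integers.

Answer: 5 4

Derivation:
Line 1: ['if', 'table', 'keyboard'] (min_width=17, slack=7)
Line 2: ['magnetic', 'for', 'message'] (min_width=20, slack=4)
Line 3: ['orchestra', 'release'] (min_width=17, slack=7)
Line 4: ['journey', 'fruit', 'bird'] (min_width=18, slack=6)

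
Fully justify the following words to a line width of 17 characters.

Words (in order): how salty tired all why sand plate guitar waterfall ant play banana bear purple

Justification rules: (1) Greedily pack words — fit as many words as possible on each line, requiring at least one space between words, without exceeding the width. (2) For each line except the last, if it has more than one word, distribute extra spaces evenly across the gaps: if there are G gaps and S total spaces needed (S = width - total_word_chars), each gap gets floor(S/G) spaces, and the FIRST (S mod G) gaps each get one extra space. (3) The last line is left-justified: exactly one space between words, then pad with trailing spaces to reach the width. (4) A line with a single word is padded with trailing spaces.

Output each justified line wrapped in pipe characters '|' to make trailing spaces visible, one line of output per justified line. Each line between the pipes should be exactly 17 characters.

Answer: |how  salty  tired|
|all    why   sand|
|plate      guitar|
|waterfall     ant|
|play  banana bear|
|purple           |

Derivation:
Line 1: ['how', 'salty', 'tired'] (min_width=15, slack=2)
Line 2: ['all', 'why', 'sand'] (min_width=12, slack=5)
Line 3: ['plate', 'guitar'] (min_width=12, slack=5)
Line 4: ['waterfall', 'ant'] (min_width=13, slack=4)
Line 5: ['play', 'banana', 'bear'] (min_width=16, slack=1)
Line 6: ['purple'] (min_width=6, slack=11)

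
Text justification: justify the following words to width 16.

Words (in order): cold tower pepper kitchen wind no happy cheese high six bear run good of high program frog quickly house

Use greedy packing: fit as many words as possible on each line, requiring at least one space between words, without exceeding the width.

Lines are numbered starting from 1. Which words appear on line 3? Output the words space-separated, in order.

Line 1: ['cold', 'tower'] (min_width=10, slack=6)
Line 2: ['pepper', 'kitchen'] (min_width=14, slack=2)
Line 3: ['wind', 'no', 'happy'] (min_width=13, slack=3)
Line 4: ['cheese', 'high', 'six'] (min_width=15, slack=1)
Line 5: ['bear', 'run', 'good', 'of'] (min_width=16, slack=0)
Line 6: ['high', 'program'] (min_width=12, slack=4)
Line 7: ['frog', 'quickly'] (min_width=12, slack=4)
Line 8: ['house'] (min_width=5, slack=11)

Answer: wind no happy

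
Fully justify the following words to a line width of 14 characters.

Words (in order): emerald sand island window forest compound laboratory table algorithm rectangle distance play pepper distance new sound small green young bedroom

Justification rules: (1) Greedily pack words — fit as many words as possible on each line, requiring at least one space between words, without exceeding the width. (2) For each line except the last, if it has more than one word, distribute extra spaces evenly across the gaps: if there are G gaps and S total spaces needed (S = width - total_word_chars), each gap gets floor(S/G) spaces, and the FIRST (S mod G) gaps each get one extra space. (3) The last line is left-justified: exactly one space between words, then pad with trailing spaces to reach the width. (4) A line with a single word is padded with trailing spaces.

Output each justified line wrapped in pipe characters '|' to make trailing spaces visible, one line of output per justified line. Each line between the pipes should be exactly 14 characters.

Answer: |emerald   sand|
|island  window|
|forest        |
|compound      |
|laboratory    |
|table         |
|algorithm     |
|rectangle     |
|distance  play|
|pepper        |
|distance   new|
|sound    small|
|green    young|
|bedroom       |

Derivation:
Line 1: ['emerald', 'sand'] (min_width=12, slack=2)
Line 2: ['island', 'window'] (min_width=13, slack=1)
Line 3: ['forest'] (min_width=6, slack=8)
Line 4: ['compound'] (min_width=8, slack=6)
Line 5: ['laboratory'] (min_width=10, slack=4)
Line 6: ['table'] (min_width=5, slack=9)
Line 7: ['algorithm'] (min_width=9, slack=5)
Line 8: ['rectangle'] (min_width=9, slack=5)
Line 9: ['distance', 'play'] (min_width=13, slack=1)
Line 10: ['pepper'] (min_width=6, slack=8)
Line 11: ['distance', 'new'] (min_width=12, slack=2)
Line 12: ['sound', 'small'] (min_width=11, slack=3)
Line 13: ['green', 'young'] (min_width=11, slack=3)
Line 14: ['bedroom'] (min_width=7, slack=7)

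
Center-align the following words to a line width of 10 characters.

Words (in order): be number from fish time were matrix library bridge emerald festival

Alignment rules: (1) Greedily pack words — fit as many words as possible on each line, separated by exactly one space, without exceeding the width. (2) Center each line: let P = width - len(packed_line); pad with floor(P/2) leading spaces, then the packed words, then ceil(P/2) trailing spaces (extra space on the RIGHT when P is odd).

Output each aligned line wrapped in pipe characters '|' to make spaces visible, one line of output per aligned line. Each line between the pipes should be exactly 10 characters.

Line 1: ['be', 'number'] (min_width=9, slack=1)
Line 2: ['from', 'fish'] (min_width=9, slack=1)
Line 3: ['time', 'were'] (min_width=9, slack=1)
Line 4: ['matrix'] (min_width=6, slack=4)
Line 5: ['library'] (min_width=7, slack=3)
Line 6: ['bridge'] (min_width=6, slack=4)
Line 7: ['emerald'] (min_width=7, slack=3)
Line 8: ['festival'] (min_width=8, slack=2)

Answer: |be number |
|from fish |
|time were |
|  matrix  |
| library  |
|  bridge  |
| emerald  |
| festival |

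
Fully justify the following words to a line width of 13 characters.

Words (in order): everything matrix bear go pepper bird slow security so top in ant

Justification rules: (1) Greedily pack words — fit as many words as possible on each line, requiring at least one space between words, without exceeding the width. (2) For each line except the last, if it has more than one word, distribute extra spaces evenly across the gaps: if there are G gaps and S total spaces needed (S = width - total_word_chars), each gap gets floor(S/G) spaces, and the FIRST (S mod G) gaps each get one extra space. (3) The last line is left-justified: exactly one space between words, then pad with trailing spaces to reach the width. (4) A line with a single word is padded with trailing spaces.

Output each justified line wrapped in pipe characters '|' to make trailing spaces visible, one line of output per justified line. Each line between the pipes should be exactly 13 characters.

Answer: |everything   |
|matrix   bear|
|go     pepper|
|bird     slow|
|security   so|
|top in ant   |

Derivation:
Line 1: ['everything'] (min_width=10, slack=3)
Line 2: ['matrix', 'bear'] (min_width=11, slack=2)
Line 3: ['go', 'pepper'] (min_width=9, slack=4)
Line 4: ['bird', 'slow'] (min_width=9, slack=4)
Line 5: ['security', 'so'] (min_width=11, slack=2)
Line 6: ['top', 'in', 'ant'] (min_width=10, slack=3)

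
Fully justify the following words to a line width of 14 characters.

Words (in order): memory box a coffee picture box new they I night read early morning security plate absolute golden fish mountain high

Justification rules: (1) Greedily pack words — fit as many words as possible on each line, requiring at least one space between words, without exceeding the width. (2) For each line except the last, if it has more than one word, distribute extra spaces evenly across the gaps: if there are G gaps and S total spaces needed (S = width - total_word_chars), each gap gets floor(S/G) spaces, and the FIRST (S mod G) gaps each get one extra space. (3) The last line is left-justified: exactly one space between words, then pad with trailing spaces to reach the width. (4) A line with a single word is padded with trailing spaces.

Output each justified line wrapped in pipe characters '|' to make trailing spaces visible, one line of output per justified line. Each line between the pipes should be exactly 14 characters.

Line 1: ['memory', 'box', 'a'] (min_width=12, slack=2)
Line 2: ['coffee', 'picture'] (min_width=14, slack=0)
Line 3: ['box', 'new', 'they', 'I'] (min_width=14, slack=0)
Line 4: ['night', 'read'] (min_width=10, slack=4)
Line 5: ['early', 'morning'] (min_width=13, slack=1)
Line 6: ['security', 'plate'] (min_width=14, slack=0)
Line 7: ['absolute'] (min_width=8, slack=6)
Line 8: ['golden', 'fish'] (min_width=11, slack=3)
Line 9: ['mountain', 'high'] (min_width=13, slack=1)

Answer: |memory  box  a|
|coffee picture|
|box new they I|
|night     read|
|early  morning|
|security plate|
|absolute      |
|golden    fish|
|mountain high |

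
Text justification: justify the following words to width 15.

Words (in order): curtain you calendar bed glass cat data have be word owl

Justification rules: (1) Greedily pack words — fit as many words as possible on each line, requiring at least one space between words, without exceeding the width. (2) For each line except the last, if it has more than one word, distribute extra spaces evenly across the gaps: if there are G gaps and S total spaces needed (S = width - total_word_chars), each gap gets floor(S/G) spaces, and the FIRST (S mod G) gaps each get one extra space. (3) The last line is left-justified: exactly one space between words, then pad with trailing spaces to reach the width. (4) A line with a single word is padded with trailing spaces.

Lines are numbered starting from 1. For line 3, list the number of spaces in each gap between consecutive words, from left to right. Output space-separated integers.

Answer: 2 1

Derivation:
Line 1: ['curtain', 'you'] (min_width=11, slack=4)
Line 2: ['calendar', 'bed'] (min_width=12, slack=3)
Line 3: ['glass', 'cat', 'data'] (min_width=14, slack=1)
Line 4: ['have', 'be', 'word'] (min_width=12, slack=3)
Line 5: ['owl'] (min_width=3, slack=12)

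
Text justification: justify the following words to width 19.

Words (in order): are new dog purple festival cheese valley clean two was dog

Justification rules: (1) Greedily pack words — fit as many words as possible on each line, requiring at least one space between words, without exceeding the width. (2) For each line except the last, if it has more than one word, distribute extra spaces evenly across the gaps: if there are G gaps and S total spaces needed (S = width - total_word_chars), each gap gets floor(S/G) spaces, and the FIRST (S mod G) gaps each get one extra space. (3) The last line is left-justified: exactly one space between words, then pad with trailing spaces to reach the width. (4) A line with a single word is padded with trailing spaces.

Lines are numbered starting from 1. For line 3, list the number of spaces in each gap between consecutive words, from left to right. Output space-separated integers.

Answer: 3 2

Derivation:
Line 1: ['are', 'new', 'dog', 'purple'] (min_width=18, slack=1)
Line 2: ['festival', 'cheese'] (min_width=15, slack=4)
Line 3: ['valley', 'clean', 'two'] (min_width=16, slack=3)
Line 4: ['was', 'dog'] (min_width=7, slack=12)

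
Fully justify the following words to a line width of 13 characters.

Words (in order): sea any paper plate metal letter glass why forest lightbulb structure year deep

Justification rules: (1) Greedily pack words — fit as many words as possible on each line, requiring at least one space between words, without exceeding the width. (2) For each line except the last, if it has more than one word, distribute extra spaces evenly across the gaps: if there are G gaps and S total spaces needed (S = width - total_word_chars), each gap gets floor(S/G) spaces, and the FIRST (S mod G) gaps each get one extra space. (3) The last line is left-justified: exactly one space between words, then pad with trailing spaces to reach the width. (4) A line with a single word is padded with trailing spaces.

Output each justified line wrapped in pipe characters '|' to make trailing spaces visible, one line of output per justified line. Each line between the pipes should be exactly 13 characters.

Answer: |sea any paper|
|plate   metal|
|letter  glass|
|why    forest|
|lightbulb    |
|structure    |
|year deep    |

Derivation:
Line 1: ['sea', 'any', 'paper'] (min_width=13, slack=0)
Line 2: ['plate', 'metal'] (min_width=11, slack=2)
Line 3: ['letter', 'glass'] (min_width=12, slack=1)
Line 4: ['why', 'forest'] (min_width=10, slack=3)
Line 5: ['lightbulb'] (min_width=9, slack=4)
Line 6: ['structure'] (min_width=9, slack=4)
Line 7: ['year', 'deep'] (min_width=9, slack=4)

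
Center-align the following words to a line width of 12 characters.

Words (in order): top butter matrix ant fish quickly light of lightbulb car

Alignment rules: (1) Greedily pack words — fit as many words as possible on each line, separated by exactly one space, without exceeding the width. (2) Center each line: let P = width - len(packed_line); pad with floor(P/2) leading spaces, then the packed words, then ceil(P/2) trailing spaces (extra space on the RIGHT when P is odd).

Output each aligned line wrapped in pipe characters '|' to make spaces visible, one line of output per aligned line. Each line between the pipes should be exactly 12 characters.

Line 1: ['top', 'butter'] (min_width=10, slack=2)
Line 2: ['matrix', 'ant'] (min_width=10, slack=2)
Line 3: ['fish', 'quickly'] (min_width=12, slack=0)
Line 4: ['light', 'of'] (min_width=8, slack=4)
Line 5: ['lightbulb'] (min_width=9, slack=3)
Line 6: ['car'] (min_width=3, slack=9)

Answer: | top butter |
| matrix ant |
|fish quickly|
|  light of  |
| lightbulb  |
|    car     |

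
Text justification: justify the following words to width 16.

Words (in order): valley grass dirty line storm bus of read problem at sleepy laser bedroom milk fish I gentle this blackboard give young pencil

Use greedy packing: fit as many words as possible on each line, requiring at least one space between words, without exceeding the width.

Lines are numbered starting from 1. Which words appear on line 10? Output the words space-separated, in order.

Line 1: ['valley', 'grass'] (min_width=12, slack=4)
Line 2: ['dirty', 'line', 'storm'] (min_width=16, slack=0)
Line 3: ['bus', 'of', 'read'] (min_width=11, slack=5)
Line 4: ['problem', 'at'] (min_width=10, slack=6)
Line 5: ['sleepy', 'laser'] (min_width=12, slack=4)
Line 6: ['bedroom', 'milk'] (min_width=12, slack=4)
Line 7: ['fish', 'I', 'gentle'] (min_width=13, slack=3)
Line 8: ['this', 'blackboard'] (min_width=15, slack=1)
Line 9: ['give', 'young'] (min_width=10, slack=6)
Line 10: ['pencil'] (min_width=6, slack=10)

Answer: pencil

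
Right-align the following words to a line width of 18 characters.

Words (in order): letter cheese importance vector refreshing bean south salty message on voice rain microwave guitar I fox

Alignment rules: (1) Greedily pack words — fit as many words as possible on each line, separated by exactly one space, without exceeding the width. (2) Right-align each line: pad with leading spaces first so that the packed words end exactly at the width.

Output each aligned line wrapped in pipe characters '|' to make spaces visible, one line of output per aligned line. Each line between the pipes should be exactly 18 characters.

Answer: |     letter cheese|
| importance vector|
|   refreshing bean|
|       south salty|
|  message on voice|
|    rain microwave|
|      guitar I fox|

Derivation:
Line 1: ['letter', 'cheese'] (min_width=13, slack=5)
Line 2: ['importance', 'vector'] (min_width=17, slack=1)
Line 3: ['refreshing', 'bean'] (min_width=15, slack=3)
Line 4: ['south', 'salty'] (min_width=11, slack=7)
Line 5: ['message', 'on', 'voice'] (min_width=16, slack=2)
Line 6: ['rain', 'microwave'] (min_width=14, slack=4)
Line 7: ['guitar', 'I', 'fox'] (min_width=12, slack=6)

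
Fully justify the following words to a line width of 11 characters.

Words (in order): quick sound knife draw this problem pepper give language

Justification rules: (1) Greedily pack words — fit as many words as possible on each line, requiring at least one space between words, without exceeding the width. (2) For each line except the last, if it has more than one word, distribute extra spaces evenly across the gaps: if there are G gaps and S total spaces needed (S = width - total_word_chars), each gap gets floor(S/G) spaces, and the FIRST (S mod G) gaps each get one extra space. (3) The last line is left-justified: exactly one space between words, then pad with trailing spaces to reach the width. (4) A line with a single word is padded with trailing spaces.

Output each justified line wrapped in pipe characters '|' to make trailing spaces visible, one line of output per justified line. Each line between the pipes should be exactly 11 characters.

Line 1: ['quick', 'sound'] (min_width=11, slack=0)
Line 2: ['knife', 'draw'] (min_width=10, slack=1)
Line 3: ['this'] (min_width=4, slack=7)
Line 4: ['problem'] (min_width=7, slack=4)
Line 5: ['pepper', 'give'] (min_width=11, slack=0)
Line 6: ['language'] (min_width=8, slack=3)

Answer: |quick sound|
|knife  draw|
|this       |
|problem    |
|pepper give|
|language   |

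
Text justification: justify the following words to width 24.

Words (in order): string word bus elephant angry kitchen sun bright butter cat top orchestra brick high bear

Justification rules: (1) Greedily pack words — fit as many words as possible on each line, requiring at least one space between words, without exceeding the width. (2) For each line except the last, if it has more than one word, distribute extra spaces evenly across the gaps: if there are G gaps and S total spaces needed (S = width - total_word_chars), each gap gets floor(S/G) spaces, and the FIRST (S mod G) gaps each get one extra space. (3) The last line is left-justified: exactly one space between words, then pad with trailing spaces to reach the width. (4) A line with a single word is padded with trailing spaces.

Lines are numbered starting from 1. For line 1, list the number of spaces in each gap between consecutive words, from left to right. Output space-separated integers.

Answer: 1 1 1

Derivation:
Line 1: ['string', 'word', 'bus', 'elephant'] (min_width=24, slack=0)
Line 2: ['angry', 'kitchen', 'sun', 'bright'] (min_width=24, slack=0)
Line 3: ['butter', 'cat', 'top', 'orchestra'] (min_width=24, slack=0)
Line 4: ['brick', 'high', 'bear'] (min_width=15, slack=9)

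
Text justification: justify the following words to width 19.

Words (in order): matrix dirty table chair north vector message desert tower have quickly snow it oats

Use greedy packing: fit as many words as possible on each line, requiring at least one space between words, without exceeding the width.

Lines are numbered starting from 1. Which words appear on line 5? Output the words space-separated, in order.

Answer: snow it oats

Derivation:
Line 1: ['matrix', 'dirty', 'table'] (min_width=18, slack=1)
Line 2: ['chair', 'north', 'vector'] (min_width=18, slack=1)
Line 3: ['message', 'desert'] (min_width=14, slack=5)
Line 4: ['tower', 'have', 'quickly'] (min_width=18, slack=1)
Line 5: ['snow', 'it', 'oats'] (min_width=12, slack=7)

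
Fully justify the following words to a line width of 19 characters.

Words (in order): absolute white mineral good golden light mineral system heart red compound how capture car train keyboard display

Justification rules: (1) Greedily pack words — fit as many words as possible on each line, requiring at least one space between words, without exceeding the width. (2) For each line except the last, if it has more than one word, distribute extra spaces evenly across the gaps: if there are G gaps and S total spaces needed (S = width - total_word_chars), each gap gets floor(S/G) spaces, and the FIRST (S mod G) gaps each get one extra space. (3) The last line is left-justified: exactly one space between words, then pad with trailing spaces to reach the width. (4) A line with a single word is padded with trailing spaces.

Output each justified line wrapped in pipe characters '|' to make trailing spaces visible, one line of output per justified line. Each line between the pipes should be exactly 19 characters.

Line 1: ['absolute', 'white'] (min_width=14, slack=5)
Line 2: ['mineral', 'good', 'golden'] (min_width=19, slack=0)
Line 3: ['light', 'mineral'] (min_width=13, slack=6)
Line 4: ['system', 'heart', 'red'] (min_width=16, slack=3)
Line 5: ['compound', 'how'] (min_width=12, slack=7)
Line 6: ['capture', 'car', 'train'] (min_width=17, slack=2)
Line 7: ['keyboard', 'display'] (min_width=16, slack=3)

Answer: |absolute      white|
|mineral good golden|
|light       mineral|
|system   heart  red|
|compound        how|
|capture  car  train|
|keyboard display   |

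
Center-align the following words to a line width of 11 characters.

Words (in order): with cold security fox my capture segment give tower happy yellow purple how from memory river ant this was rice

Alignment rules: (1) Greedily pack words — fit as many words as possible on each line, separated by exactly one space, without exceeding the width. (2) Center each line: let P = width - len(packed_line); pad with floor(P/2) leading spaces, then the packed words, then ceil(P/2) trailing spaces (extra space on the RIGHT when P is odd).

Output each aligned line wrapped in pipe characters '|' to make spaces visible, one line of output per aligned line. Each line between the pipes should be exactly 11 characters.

Line 1: ['with', 'cold'] (min_width=9, slack=2)
Line 2: ['security'] (min_width=8, slack=3)
Line 3: ['fox', 'my'] (min_width=6, slack=5)
Line 4: ['capture'] (min_width=7, slack=4)
Line 5: ['segment'] (min_width=7, slack=4)
Line 6: ['give', 'tower'] (min_width=10, slack=1)
Line 7: ['happy'] (min_width=5, slack=6)
Line 8: ['yellow'] (min_width=6, slack=5)
Line 9: ['purple', 'how'] (min_width=10, slack=1)
Line 10: ['from', 'memory'] (min_width=11, slack=0)
Line 11: ['river', 'ant'] (min_width=9, slack=2)
Line 12: ['this', 'was'] (min_width=8, slack=3)
Line 13: ['rice'] (min_width=4, slack=7)

Answer: | with cold |
| security  |
|  fox my   |
|  capture  |
|  segment  |
|give tower |
|   happy   |
|  yellow   |
|purple how |
|from memory|
| river ant |
| this was  |
|   rice    |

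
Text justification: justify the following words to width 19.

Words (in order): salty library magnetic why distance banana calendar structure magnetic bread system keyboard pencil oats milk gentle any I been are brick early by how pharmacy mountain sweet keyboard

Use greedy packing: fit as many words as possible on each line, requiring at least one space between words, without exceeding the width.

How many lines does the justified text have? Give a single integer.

Answer: 12

Derivation:
Line 1: ['salty', 'library'] (min_width=13, slack=6)
Line 2: ['magnetic', 'why'] (min_width=12, slack=7)
Line 3: ['distance', 'banana'] (min_width=15, slack=4)
Line 4: ['calendar', 'structure'] (min_width=18, slack=1)
Line 5: ['magnetic', 'bread'] (min_width=14, slack=5)
Line 6: ['system', 'keyboard'] (min_width=15, slack=4)
Line 7: ['pencil', 'oats', 'milk'] (min_width=16, slack=3)
Line 8: ['gentle', 'any', 'I', 'been'] (min_width=17, slack=2)
Line 9: ['are', 'brick', 'early', 'by'] (min_width=18, slack=1)
Line 10: ['how', 'pharmacy'] (min_width=12, slack=7)
Line 11: ['mountain', 'sweet'] (min_width=14, slack=5)
Line 12: ['keyboard'] (min_width=8, slack=11)
Total lines: 12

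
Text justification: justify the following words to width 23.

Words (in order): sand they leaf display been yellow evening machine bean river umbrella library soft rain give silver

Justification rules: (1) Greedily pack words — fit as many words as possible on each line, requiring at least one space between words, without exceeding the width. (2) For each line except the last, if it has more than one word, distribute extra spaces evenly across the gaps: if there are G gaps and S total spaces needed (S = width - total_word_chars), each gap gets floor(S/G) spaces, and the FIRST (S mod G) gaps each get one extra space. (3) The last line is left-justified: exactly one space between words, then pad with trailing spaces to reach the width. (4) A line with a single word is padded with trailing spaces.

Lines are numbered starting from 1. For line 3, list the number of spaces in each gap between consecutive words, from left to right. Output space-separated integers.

Line 1: ['sand', 'they', 'leaf', 'display'] (min_width=22, slack=1)
Line 2: ['been', 'yellow', 'evening'] (min_width=19, slack=4)
Line 3: ['machine', 'bean', 'river'] (min_width=18, slack=5)
Line 4: ['umbrella', 'library', 'soft'] (min_width=21, slack=2)
Line 5: ['rain', 'give', 'silver'] (min_width=16, slack=7)

Answer: 4 3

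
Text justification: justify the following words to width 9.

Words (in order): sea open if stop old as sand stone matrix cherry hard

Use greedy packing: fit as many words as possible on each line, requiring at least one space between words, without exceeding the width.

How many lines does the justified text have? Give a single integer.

Answer: 8

Derivation:
Line 1: ['sea', 'open'] (min_width=8, slack=1)
Line 2: ['if', 'stop'] (min_width=7, slack=2)
Line 3: ['old', 'as'] (min_width=6, slack=3)
Line 4: ['sand'] (min_width=4, slack=5)
Line 5: ['stone'] (min_width=5, slack=4)
Line 6: ['matrix'] (min_width=6, slack=3)
Line 7: ['cherry'] (min_width=6, slack=3)
Line 8: ['hard'] (min_width=4, slack=5)
Total lines: 8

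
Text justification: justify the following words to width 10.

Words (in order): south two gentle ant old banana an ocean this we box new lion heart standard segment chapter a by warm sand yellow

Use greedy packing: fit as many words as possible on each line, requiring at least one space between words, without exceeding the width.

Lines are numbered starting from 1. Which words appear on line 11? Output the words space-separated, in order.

Line 1: ['south', 'two'] (min_width=9, slack=1)
Line 2: ['gentle', 'ant'] (min_width=10, slack=0)
Line 3: ['old', 'banana'] (min_width=10, slack=0)
Line 4: ['an', 'ocean'] (min_width=8, slack=2)
Line 5: ['this', 'we'] (min_width=7, slack=3)
Line 6: ['box', 'new'] (min_width=7, slack=3)
Line 7: ['lion', 'heart'] (min_width=10, slack=0)
Line 8: ['standard'] (min_width=8, slack=2)
Line 9: ['segment'] (min_width=7, slack=3)
Line 10: ['chapter', 'a'] (min_width=9, slack=1)
Line 11: ['by', 'warm'] (min_width=7, slack=3)
Line 12: ['sand'] (min_width=4, slack=6)
Line 13: ['yellow'] (min_width=6, slack=4)

Answer: by warm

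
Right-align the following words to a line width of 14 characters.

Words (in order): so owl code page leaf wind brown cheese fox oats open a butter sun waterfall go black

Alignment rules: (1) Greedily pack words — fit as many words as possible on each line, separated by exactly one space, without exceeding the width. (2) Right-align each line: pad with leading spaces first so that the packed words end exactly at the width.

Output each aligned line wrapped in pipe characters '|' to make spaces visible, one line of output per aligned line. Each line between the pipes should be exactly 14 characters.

Line 1: ['so', 'owl', 'code'] (min_width=11, slack=3)
Line 2: ['page', 'leaf', 'wind'] (min_width=14, slack=0)
Line 3: ['brown', 'cheese'] (min_width=12, slack=2)
Line 4: ['fox', 'oats', 'open'] (min_width=13, slack=1)
Line 5: ['a', 'butter', 'sun'] (min_width=12, slack=2)
Line 6: ['waterfall', 'go'] (min_width=12, slack=2)
Line 7: ['black'] (min_width=5, slack=9)

Answer: |   so owl code|
|page leaf wind|
|  brown cheese|
| fox oats open|
|  a butter sun|
|  waterfall go|
|         black|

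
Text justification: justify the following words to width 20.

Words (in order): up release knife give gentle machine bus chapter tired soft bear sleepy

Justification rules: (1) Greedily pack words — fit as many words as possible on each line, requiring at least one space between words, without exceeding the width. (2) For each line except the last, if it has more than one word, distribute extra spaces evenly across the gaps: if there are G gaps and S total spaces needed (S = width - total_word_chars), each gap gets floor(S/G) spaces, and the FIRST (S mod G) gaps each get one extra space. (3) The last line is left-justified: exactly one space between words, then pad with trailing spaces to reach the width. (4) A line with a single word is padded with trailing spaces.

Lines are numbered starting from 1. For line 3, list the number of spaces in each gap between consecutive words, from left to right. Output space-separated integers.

Line 1: ['up', 'release', 'knife'] (min_width=16, slack=4)
Line 2: ['give', 'gentle', 'machine'] (min_width=19, slack=1)
Line 3: ['bus', 'chapter', 'tired'] (min_width=17, slack=3)
Line 4: ['soft', 'bear', 'sleepy'] (min_width=16, slack=4)

Answer: 3 2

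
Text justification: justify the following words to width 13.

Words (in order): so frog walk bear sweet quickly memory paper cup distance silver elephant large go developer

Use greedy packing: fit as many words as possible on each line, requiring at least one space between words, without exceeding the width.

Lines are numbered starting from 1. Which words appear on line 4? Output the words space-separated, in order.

Line 1: ['so', 'frog', 'walk'] (min_width=12, slack=1)
Line 2: ['bear', 'sweet'] (min_width=10, slack=3)
Line 3: ['quickly'] (min_width=7, slack=6)
Line 4: ['memory', 'paper'] (min_width=12, slack=1)
Line 5: ['cup', 'distance'] (min_width=12, slack=1)
Line 6: ['silver'] (min_width=6, slack=7)
Line 7: ['elephant'] (min_width=8, slack=5)
Line 8: ['large', 'go'] (min_width=8, slack=5)
Line 9: ['developer'] (min_width=9, slack=4)

Answer: memory paper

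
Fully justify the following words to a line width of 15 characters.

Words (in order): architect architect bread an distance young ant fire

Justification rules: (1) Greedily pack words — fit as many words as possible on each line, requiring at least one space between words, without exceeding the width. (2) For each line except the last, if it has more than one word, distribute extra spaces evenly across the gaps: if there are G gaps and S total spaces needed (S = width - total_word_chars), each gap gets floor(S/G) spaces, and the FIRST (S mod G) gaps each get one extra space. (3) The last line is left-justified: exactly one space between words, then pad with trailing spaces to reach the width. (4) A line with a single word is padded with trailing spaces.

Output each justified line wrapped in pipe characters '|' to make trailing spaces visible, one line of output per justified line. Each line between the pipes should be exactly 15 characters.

Answer: |architect      |
|architect bread|
|an     distance|
|young ant fire |

Derivation:
Line 1: ['architect'] (min_width=9, slack=6)
Line 2: ['architect', 'bread'] (min_width=15, slack=0)
Line 3: ['an', 'distance'] (min_width=11, slack=4)
Line 4: ['young', 'ant', 'fire'] (min_width=14, slack=1)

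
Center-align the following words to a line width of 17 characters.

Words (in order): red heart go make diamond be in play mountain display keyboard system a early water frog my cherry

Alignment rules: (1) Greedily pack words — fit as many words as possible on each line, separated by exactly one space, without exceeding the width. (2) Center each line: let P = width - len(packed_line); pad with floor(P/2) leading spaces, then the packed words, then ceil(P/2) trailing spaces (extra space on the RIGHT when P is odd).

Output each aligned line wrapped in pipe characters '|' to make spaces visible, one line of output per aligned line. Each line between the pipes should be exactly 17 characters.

Line 1: ['red', 'heart', 'go', 'make'] (min_width=17, slack=0)
Line 2: ['diamond', 'be', 'in'] (min_width=13, slack=4)
Line 3: ['play', 'mountain'] (min_width=13, slack=4)
Line 4: ['display', 'keyboard'] (min_width=16, slack=1)
Line 5: ['system', 'a', 'early'] (min_width=14, slack=3)
Line 6: ['water', 'frog', 'my'] (min_width=13, slack=4)
Line 7: ['cherry'] (min_width=6, slack=11)

Answer: |red heart go make|
|  diamond be in  |
|  play mountain  |
|display keyboard |
| system a early  |
|  water frog my  |
|     cherry      |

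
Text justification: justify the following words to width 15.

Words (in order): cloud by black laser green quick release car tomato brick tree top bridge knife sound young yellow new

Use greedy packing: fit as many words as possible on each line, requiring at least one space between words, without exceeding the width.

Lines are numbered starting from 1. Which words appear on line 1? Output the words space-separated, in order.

Line 1: ['cloud', 'by', 'black'] (min_width=14, slack=1)
Line 2: ['laser', 'green'] (min_width=11, slack=4)
Line 3: ['quick', 'release'] (min_width=13, slack=2)
Line 4: ['car', 'tomato'] (min_width=10, slack=5)
Line 5: ['brick', 'tree', 'top'] (min_width=14, slack=1)
Line 6: ['bridge', 'knife'] (min_width=12, slack=3)
Line 7: ['sound', 'young'] (min_width=11, slack=4)
Line 8: ['yellow', 'new'] (min_width=10, slack=5)

Answer: cloud by black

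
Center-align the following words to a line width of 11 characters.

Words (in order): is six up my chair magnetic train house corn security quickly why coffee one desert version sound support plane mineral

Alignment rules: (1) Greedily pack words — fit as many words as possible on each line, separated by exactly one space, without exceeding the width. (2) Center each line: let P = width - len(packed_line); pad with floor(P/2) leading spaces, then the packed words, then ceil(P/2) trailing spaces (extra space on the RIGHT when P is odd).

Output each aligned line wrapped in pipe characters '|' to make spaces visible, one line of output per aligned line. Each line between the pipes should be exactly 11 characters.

Line 1: ['is', 'six', 'up'] (min_width=9, slack=2)
Line 2: ['my', 'chair'] (min_width=8, slack=3)
Line 3: ['magnetic'] (min_width=8, slack=3)
Line 4: ['train', 'house'] (min_width=11, slack=0)
Line 5: ['corn'] (min_width=4, slack=7)
Line 6: ['security'] (min_width=8, slack=3)
Line 7: ['quickly', 'why'] (min_width=11, slack=0)
Line 8: ['coffee', 'one'] (min_width=10, slack=1)
Line 9: ['desert'] (min_width=6, slack=5)
Line 10: ['version'] (min_width=7, slack=4)
Line 11: ['sound'] (min_width=5, slack=6)
Line 12: ['support'] (min_width=7, slack=4)
Line 13: ['plane'] (min_width=5, slack=6)
Line 14: ['mineral'] (min_width=7, slack=4)

Answer: | is six up |
| my chair  |
| magnetic  |
|train house|
|   corn    |
| security  |
|quickly why|
|coffee one |
|  desert   |
|  version  |
|   sound   |
|  support  |
|   plane   |
|  mineral  |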